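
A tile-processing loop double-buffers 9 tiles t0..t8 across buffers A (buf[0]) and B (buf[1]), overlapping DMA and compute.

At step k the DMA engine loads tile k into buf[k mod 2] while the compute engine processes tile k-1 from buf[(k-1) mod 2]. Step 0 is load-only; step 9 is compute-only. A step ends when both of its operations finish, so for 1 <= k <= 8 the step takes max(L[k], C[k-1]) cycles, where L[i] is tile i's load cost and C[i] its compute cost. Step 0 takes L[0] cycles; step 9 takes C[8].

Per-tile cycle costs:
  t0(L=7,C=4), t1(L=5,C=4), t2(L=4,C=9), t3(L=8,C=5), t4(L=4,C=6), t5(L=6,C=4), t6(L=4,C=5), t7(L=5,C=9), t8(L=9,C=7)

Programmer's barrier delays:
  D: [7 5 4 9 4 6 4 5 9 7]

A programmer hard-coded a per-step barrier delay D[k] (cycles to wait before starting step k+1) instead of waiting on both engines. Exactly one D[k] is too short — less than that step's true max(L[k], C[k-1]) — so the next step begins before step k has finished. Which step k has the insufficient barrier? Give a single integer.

hazard at step 4

step 0: need L[0]=7 = 7; D[0]=7 ok
step 1: need max(L[1]=5,C[0]=4) = 5; D[1]=5 ok
step 2: need max(L[2]=4,C[1]=4) = 4; D[2]=4 ok
step 3: need max(L[3]=8,C[2]=9) = 9; D[3]=9 ok
step 4: need max(L[4]=4,C[3]=5) = 5; D[4]=4 SHORT
step 5: need max(L[5]=6,C[4]=6) = 6; D[5]=6 ok
step 6: need max(L[6]=4,C[5]=4) = 4; D[6]=4 ok
step 7: need max(L[7]=5,C[6]=5) = 5; D[7]=5 ok
step 8: need max(L[8]=9,C[7]=9) = 9; D[8]=9 ok
step 9: need C[8]=7 = 7; D[9]=7 ok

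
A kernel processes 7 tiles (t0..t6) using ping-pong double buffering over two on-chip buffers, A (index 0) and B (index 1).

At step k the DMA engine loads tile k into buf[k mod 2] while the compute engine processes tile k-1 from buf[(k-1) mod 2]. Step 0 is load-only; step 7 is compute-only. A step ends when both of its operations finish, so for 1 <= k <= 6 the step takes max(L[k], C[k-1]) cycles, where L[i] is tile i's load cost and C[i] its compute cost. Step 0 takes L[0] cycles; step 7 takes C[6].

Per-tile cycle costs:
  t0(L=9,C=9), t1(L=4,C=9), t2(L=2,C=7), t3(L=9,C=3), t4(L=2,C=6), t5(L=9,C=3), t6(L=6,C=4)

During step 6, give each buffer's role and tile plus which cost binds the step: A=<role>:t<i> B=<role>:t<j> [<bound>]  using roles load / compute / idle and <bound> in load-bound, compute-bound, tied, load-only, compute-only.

step 6: A=load:t6 B=compute:t5 [load-bound]

  0. 9=9c; end=9; A:t0 B:-
  1. max(4,9)=9c; end=18; A:t0 B:t1
  2. max(2,9)=9c; end=27; A:t2 B:t1
  3. max(9,7)=9c; end=36; A:t2 B:t3
  4. max(2,3)=3c; end=39; A:t4 B:t3
  5. max(9,6)=9c; end=48; A:t4 B:t5
  6. max(6,3)=6c; end=54; A:t6 B:t5
  7. 4=4c; end=58; A:t6 B:t5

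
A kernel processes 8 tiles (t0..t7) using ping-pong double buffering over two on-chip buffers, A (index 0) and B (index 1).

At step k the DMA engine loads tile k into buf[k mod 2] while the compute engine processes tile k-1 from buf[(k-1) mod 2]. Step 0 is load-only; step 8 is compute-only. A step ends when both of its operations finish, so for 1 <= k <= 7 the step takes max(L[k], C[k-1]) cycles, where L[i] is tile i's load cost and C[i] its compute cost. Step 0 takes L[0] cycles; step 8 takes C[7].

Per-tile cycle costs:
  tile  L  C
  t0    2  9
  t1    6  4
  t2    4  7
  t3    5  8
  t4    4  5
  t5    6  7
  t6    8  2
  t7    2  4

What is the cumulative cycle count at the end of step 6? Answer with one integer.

end_cycle[6] = 44

  0. 2=2c; end=2; A:t0 B:-
  1. max(6,9)=9c; end=11; A:t0 B:t1
  2. max(4,4)=4c; end=15; A:t2 B:t1
  3. max(5,7)=7c; end=22; A:t2 B:t3
  4. max(4,8)=8c; end=30; A:t4 B:t3
  5. max(6,5)=6c; end=36; A:t4 B:t5
  6. max(8,7)=8c; end=44; A:t6 B:t5
  7. max(2,2)=2c; end=46; A:t6 B:t7
  8. 4=4c; end=50; A:t6 B:t7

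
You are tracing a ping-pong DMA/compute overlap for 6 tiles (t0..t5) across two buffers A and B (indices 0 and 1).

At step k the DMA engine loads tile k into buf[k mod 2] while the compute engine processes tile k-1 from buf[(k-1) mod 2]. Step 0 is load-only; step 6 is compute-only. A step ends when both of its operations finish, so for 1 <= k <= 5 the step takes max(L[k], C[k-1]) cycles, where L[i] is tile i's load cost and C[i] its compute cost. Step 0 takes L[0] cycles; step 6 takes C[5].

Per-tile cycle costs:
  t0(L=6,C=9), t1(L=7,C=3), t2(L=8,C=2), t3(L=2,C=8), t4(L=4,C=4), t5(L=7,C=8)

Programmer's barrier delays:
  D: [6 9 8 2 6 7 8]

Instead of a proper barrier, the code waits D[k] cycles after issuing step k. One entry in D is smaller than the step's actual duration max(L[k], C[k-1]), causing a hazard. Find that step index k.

step 0: need L[0]=6 = 6; D[0]=6 ok
step 1: need max(L[1]=7,C[0]=9) = 9; D[1]=9 ok
step 2: need max(L[2]=8,C[1]=3) = 8; D[2]=8 ok
step 3: need max(L[3]=2,C[2]=2) = 2; D[3]=2 ok
step 4: need max(L[4]=4,C[3]=8) = 8; D[4]=6 SHORT
step 5: need max(L[5]=7,C[4]=4) = 7; D[5]=7 ok
step 6: need C[5]=8 = 8; D[6]=8 ok

hazard at step 4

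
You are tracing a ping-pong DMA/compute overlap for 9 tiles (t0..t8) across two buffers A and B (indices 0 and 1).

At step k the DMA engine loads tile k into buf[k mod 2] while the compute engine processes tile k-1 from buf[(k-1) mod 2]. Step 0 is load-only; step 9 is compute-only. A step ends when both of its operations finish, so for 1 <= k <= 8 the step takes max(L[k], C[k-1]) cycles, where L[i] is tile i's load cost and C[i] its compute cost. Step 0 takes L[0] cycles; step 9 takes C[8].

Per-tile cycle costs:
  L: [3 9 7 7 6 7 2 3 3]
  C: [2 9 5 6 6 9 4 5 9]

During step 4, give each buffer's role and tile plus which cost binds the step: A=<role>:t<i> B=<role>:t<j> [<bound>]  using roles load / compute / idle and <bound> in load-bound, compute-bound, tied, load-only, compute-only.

step 4: A=load:t4 B=compute:t3 [tied]

[0] DMA t0→A (3c) ∥ CU idle ⇒ 3c, clock 3
[1] DMA t1→B (9c) ∥ CU A:t0 (2c) ⇒ 9c, clock 12
[2] DMA t2→A (7c) ∥ CU B:t1 (9c) ⇒ 9c, clock 21
[3] DMA t3→B (7c) ∥ CU A:t2 (5c) ⇒ 7c, clock 28
[4] DMA t4→A (6c) ∥ CU B:t3 (6c) ⇒ 6c, clock 34
[5] DMA t5→B (7c) ∥ CU A:t4 (6c) ⇒ 7c, clock 41
[6] DMA t6→A (2c) ∥ CU B:t5 (9c) ⇒ 9c, clock 50
[7] DMA t7→B (3c) ∥ CU A:t6 (4c) ⇒ 4c, clock 54
[8] DMA t8→A (3c) ∥ CU B:t7 (5c) ⇒ 5c, clock 59
[9] DMA idle ∥ CU A:t8 (9c) ⇒ 9c, clock 68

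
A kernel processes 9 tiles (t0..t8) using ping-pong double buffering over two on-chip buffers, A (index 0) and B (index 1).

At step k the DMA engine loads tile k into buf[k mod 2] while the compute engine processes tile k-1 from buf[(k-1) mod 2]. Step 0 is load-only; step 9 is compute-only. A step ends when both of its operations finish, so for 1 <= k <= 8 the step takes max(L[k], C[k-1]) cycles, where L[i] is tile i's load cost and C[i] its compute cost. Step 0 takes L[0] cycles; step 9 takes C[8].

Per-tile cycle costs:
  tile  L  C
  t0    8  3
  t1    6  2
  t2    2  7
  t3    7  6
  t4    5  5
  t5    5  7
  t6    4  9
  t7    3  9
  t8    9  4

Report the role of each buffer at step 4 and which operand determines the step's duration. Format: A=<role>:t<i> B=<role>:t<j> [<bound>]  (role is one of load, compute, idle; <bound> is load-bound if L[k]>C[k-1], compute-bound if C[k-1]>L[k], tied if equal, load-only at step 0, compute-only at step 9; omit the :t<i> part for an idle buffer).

k=0 load=t0/8c comp=- wait=8 total=8
k=1 load=t1/6c comp=t0/3c wait=6 total=14
k=2 load=t2/2c comp=t1/2c wait=2 total=16
k=3 load=t3/7c comp=t2/7c wait=7 total=23
k=4 load=t4/5c comp=t3/6c wait=6 total=29
k=5 load=t5/5c comp=t4/5c wait=5 total=34
k=6 load=t6/4c comp=t5/7c wait=7 total=41
k=7 load=t7/3c comp=t6/9c wait=9 total=50
k=8 load=t8/9c comp=t7/9c wait=9 total=59
k=9 load=- comp=t8/4c wait=4 total=63

step 4: A=load:t4 B=compute:t3 [compute-bound]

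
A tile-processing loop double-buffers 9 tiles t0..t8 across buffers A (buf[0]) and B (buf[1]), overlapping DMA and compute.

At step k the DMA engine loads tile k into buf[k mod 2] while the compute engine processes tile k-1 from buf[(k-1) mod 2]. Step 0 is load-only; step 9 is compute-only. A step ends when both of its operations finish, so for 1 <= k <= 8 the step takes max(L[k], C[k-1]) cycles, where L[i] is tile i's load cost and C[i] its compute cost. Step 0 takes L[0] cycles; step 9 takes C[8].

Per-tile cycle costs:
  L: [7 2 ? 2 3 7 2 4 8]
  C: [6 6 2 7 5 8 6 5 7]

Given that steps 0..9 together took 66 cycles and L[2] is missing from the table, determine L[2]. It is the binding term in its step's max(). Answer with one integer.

L[2] = 8

step 0 | dur = L[0]=7 = 7
step 1 | dur = max(L[1]=2, C[0]=6) = 6
step 2 | dur = max(L[2]=?, C[1]=6) = L[2]  (unknown; binding)
step 3 | dur = max(L[3]=2, C[2]=2) = 2
step 4 | dur = max(L[4]=3, C[3]=7) = 7
step 5 | dur = max(L[5]=7, C[4]=5) = 7
step 6 | dur = max(L[6]=2, C[5]=8) = 8
step 7 | dur = max(L[7]=4, C[6]=6) = 6
step 8 | dur = max(L[8]=8, C[7]=5) = 8
step 9 | dur = C[8]=7 = 7
sum of known step durations = 58
dur[2] = total - known = 66 - 58 = 8
L[2] is the binding max in step 2, so L[2] = dur[2] = 8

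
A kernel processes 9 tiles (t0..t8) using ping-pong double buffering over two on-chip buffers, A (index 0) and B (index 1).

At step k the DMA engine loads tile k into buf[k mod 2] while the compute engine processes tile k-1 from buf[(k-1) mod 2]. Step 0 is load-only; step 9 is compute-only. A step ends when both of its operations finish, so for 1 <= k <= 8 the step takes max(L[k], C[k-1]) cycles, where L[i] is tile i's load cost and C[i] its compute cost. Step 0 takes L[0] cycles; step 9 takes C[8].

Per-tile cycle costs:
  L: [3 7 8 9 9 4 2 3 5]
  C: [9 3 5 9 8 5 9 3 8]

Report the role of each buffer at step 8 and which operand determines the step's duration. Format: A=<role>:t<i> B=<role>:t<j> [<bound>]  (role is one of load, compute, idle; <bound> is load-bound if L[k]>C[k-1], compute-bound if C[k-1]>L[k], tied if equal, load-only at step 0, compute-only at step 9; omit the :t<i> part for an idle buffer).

[0] DMA t0→A (3c) ∥ CU idle ⇒ 3c, clock 3
[1] DMA t1→B (7c) ∥ CU A:t0 (9c) ⇒ 9c, clock 12
[2] DMA t2→A (8c) ∥ CU B:t1 (3c) ⇒ 8c, clock 20
[3] DMA t3→B (9c) ∥ CU A:t2 (5c) ⇒ 9c, clock 29
[4] DMA t4→A (9c) ∥ CU B:t3 (9c) ⇒ 9c, clock 38
[5] DMA t5→B (4c) ∥ CU A:t4 (8c) ⇒ 8c, clock 46
[6] DMA t6→A (2c) ∥ CU B:t5 (5c) ⇒ 5c, clock 51
[7] DMA t7→B (3c) ∥ CU A:t6 (9c) ⇒ 9c, clock 60
[8] DMA t8→A (5c) ∥ CU B:t7 (3c) ⇒ 5c, clock 65
[9] DMA idle ∥ CU A:t8 (8c) ⇒ 8c, clock 73

step 8: A=load:t8 B=compute:t7 [load-bound]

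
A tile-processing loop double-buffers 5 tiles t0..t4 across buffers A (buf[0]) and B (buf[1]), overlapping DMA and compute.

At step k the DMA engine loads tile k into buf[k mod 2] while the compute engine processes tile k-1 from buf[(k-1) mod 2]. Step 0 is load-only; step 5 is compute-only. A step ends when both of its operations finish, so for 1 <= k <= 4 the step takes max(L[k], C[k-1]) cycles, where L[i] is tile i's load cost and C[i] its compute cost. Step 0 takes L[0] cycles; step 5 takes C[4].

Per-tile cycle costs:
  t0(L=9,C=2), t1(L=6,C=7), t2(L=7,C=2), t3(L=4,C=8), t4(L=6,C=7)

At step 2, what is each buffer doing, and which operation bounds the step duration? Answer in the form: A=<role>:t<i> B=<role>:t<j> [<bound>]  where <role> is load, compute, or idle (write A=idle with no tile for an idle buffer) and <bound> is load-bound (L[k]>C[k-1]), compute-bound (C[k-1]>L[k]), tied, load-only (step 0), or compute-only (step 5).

k=0 load=t0/9c comp=- wait=9 total=9
k=1 load=t1/6c comp=t0/2c wait=6 total=15
k=2 load=t2/7c comp=t1/7c wait=7 total=22
k=3 load=t3/4c comp=t2/2c wait=4 total=26
k=4 load=t4/6c comp=t3/8c wait=8 total=34
k=5 load=- comp=t4/7c wait=7 total=41

step 2: A=load:t2 B=compute:t1 [tied]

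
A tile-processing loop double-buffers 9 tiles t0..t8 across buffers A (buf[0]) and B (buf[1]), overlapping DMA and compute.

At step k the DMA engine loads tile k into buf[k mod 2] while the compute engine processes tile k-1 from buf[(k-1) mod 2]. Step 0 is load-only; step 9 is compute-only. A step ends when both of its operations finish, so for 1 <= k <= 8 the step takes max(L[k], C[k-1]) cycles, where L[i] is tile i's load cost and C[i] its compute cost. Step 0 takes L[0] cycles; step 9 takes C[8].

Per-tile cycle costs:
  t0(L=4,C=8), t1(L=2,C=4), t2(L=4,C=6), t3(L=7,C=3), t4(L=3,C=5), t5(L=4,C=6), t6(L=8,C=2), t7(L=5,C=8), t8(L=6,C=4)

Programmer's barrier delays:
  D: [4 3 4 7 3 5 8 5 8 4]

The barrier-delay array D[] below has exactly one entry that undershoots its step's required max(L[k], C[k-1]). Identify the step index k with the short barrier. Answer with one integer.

hazard at step 1

k=0 barrier L[0]=4→4c, D[0]=4 ok
k=1 barrier max(L[1]=2,C[0]=8)→8c, D[1]=3 SHORT
k=2 barrier max(L[2]=4,C[1]=4)→4c, D[2]=4 ok
k=3 barrier max(L[3]=7,C[2]=6)→7c, D[3]=7 ok
k=4 barrier max(L[4]=3,C[3]=3)→3c, D[4]=3 ok
k=5 barrier max(L[5]=4,C[4]=5)→5c, D[5]=5 ok
k=6 barrier max(L[6]=8,C[5]=6)→8c, D[6]=8 ok
k=7 barrier max(L[7]=5,C[6]=2)→5c, D[7]=5 ok
k=8 barrier max(L[8]=6,C[7]=8)→8c, D[8]=8 ok
k=9 barrier C[8]=4→4c, D[9]=4 ok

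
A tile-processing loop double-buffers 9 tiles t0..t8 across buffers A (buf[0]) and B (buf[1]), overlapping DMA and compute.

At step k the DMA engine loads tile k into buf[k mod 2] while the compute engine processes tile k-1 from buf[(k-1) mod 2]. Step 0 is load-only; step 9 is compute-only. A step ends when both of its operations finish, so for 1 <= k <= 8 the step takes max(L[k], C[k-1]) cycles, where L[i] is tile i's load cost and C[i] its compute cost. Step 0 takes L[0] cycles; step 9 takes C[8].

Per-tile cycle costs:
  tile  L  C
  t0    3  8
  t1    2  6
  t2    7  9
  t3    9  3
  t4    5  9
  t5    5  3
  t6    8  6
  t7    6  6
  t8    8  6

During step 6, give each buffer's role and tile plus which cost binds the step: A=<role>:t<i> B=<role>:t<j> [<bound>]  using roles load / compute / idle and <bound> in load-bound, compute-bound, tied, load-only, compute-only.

step 0: L[0]=3 → dur=3, Σ=3 | A=load:t0 B=idle [load-only]
step 1: L[1]=2 C[0]=8 → dur=8, Σ=11 | A=compute:t0 B=load:t1 [compute-bound]
step 2: L[2]=7 C[1]=6 → dur=7, Σ=18 | A=load:t2 B=compute:t1 [load-bound]
step 3: L[3]=9 C[2]=9 → dur=9, Σ=27 | A=compute:t2 B=load:t3 [tied]
step 4: L[4]=5 C[3]=3 → dur=5, Σ=32 | A=load:t4 B=compute:t3 [load-bound]
step 5: L[5]=5 C[4]=9 → dur=9, Σ=41 | A=compute:t4 B=load:t5 [compute-bound]
step 6: L[6]=8 C[5]=3 → dur=8, Σ=49 | A=load:t6 B=compute:t5 [load-bound]
step 7: L[7]=6 C[6]=6 → dur=6, Σ=55 | A=compute:t6 B=load:t7 [tied]
step 8: L[8]=8 C[7]=6 → dur=8, Σ=63 | A=load:t8 B=compute:t7 [load-bound]
step 9: C[8]=6 → dur=6, Σ=69 | A=compute:t8 B=idle [compute-only]

step 6: A=load:t6 B=compute:t5 [load-bound]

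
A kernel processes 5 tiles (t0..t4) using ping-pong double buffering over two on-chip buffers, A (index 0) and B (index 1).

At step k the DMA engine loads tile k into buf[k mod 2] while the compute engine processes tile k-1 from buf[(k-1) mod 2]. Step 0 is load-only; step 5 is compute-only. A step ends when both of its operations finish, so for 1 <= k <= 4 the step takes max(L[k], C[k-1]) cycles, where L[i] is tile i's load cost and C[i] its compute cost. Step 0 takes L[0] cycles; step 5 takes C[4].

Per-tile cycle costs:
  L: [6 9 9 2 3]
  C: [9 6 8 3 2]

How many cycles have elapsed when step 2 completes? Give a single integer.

end_cycle[2] = 24

k=0 load=t0/6c comp=- wait=6 total=6
k=1 load=t1/9c comp=t0/9c wait=9 total=15
k=2 load=t2/9c comp=t1/6c wait=9 total=24
k=3 load=t3/2c comp=t2/8c wait=8 total=32
k=4 load=t4/3c comp=t3/3c wait=3 total=35
k=5 load=- comp=t4/2c wait=2 total=37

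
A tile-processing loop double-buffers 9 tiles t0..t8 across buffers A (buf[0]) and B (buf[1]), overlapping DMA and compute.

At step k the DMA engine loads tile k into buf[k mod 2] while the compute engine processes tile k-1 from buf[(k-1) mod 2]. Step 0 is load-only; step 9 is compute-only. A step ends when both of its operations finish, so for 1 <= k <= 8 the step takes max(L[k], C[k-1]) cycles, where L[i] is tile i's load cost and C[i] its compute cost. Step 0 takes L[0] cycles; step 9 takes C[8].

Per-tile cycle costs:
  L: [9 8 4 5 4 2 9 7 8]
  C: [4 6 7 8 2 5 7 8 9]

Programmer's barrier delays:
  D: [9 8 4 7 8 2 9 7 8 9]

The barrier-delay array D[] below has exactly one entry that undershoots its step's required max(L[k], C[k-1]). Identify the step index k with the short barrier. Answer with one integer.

hazard at step 2

k=0 barrier L[0]=9→9c, D[0]=9 ok
k=1 barrier max(L[1]=8,C[0]=4)→8c, D[1]=8 ok
k=2 barrier max(L[2]=4,C[1]=6)→6c, D[2]=4 SHORT
k=3 barrier max(L[3]=5,C[2]=7)→7c, D[3]=7 ok
k=4 barrier max(L[4]=4,C[3]=8)→8c, D[4]=8 ok
k=5 barrier max(L[5]=2,C[4]=2)→2c, D[5]=2 ok
k=6 barrier max(L[6]=9,C[5]=5)→9c, D[6]=9 ok
k=7 barrier max(L[7]=7,C[6]=7)→7c, D[7]=7 ok
k=8 barrier max(L[8]=8,C[7]=8)→8c, D[8]=8 ok
k=9 barrier C[8]=9→9c, D[9]=9 ok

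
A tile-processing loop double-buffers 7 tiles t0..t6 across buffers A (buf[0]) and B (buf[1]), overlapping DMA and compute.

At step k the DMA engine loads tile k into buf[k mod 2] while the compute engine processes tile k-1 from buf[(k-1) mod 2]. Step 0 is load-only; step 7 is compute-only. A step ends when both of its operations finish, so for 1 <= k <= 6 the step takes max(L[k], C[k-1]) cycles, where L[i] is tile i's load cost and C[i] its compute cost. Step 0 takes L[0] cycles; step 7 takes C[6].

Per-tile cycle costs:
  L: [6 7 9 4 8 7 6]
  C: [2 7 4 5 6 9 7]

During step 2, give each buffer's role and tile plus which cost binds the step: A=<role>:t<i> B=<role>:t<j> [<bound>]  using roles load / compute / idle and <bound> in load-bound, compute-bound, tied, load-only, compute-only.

step 0: L[0]=6 → dur=6, Σ=6 | A=load:t0 B=idle [load-only]
step 1: L[1]=7 C[0]=2 → dur=7, Σ=13 | A=compute:t0 B=load:t1 [load-bound]
step 2: L[2]=9 C[1]=7 → dur=9, Σ=22 | A=load:t2 B=compute:t1 [load-bound]
step 3: L[3]=4 C[2]=4 → dur=4, Σ=26 | A=compute:t2 B=load:t3 [tied]
step 4: L[4]=8 C[3]=5 → dur=8, Σ=34 | A=load:t4 B=compute:t3 [load-bound]
step 5: L[5]=7 C[4]=6 → dur=7, Σ=41 | A=compute:t4 B=load:t5 [load-bound]
step 6: L[6]=6 C[5]=9 → dur=9, Σ=50 | A=load:t6 B=compute:t5 [compute-bound]
step 7: C[6]=7 → dur=7, Σ=57 | A=compute:t6 B=idle [compute-only]

step 2: A=load:t2 B=compute:t1 [load-bound]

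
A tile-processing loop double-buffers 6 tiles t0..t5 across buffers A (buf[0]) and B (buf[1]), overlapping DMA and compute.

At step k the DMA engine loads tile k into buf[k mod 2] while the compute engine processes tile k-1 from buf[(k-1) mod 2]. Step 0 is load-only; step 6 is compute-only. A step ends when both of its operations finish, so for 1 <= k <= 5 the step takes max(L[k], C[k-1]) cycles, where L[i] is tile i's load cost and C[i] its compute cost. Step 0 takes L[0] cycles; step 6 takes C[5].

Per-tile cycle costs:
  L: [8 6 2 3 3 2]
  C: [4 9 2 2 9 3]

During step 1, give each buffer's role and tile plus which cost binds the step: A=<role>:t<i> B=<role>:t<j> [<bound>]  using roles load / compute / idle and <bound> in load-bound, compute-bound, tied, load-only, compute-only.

[0] DMA t0→A (8c) ∥ CU idle ⇒ 8c, clock 8
[1] DMA t1→B (6c) ∥ CU A:t0 (4c) ⇒ 6c, clock 14
[2] DMA t2→A (2c) ∥ CU B:t1 (9c) ⇒ 9c, clock 23
[3] DMA t3→B (3c) ∥ CU A:t2 (2c) ⇒ 3c, clock 26
[4] DMA t4→A (3c) ∥ CU B:t3 (2c) ⇒ 3c, clock 29
[5] DMA t5→B (2c) ∥ CU A:t4 (9c) ⇒ 9c, clock 38
[6] DMA idle ∥ CU B:t5 (3c) ⇒ 3c, clock 41

step 1: A=compute:t0 B=load:t1 [load-bound]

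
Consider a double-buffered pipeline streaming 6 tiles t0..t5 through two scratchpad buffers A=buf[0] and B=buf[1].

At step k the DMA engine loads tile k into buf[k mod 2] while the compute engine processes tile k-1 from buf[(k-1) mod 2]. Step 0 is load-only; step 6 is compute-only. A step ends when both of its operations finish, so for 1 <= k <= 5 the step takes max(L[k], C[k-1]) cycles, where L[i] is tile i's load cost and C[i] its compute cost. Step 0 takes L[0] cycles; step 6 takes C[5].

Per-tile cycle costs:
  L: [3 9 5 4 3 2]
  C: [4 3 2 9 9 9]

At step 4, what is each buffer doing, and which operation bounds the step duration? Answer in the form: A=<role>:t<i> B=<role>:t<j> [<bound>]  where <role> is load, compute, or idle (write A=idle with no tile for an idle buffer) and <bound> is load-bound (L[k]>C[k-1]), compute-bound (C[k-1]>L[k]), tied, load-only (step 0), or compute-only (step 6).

step 4: A=load:t4 B=compute:t3 [compute-bound]

  0. 3=3c; end=3; A:t0 B:-
  1. max(9,4)=9c; end=12; A:t0 B:t1
  2. max(5,3)=5c; end=17; A:t2 B:t1
  3. max(4,2)=4c; end=21; A:t2 B:t3
  4. max(3,9)=9c; end=30; A:t4 B:t3
  5. max(2,9)=9c; end=39; A:t4 B:t5
  6. 9=9c; end=48; A:t4 B:t5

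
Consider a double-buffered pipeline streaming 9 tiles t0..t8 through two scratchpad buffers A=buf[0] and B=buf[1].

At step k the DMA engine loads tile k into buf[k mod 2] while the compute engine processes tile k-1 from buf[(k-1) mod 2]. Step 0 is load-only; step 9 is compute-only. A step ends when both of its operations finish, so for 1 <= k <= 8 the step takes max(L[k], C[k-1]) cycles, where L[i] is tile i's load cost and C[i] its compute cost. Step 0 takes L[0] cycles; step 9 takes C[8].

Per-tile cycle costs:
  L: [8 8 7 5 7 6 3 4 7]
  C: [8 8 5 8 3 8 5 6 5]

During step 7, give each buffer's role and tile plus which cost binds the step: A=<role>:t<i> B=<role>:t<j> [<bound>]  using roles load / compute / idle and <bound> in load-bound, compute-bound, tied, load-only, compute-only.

[0] DMA t0→A (8c) ∥ CU idle ⇒ 8c, clock 8
[1] DMA t1→B (8c) ∥ CU A:t0 (8c) ⇒ 8c, clock 16
[2] DMA t2→A (7c) ∥ CU B:t1 (8c) ⇒ 8c, clock 24
[3] DMA t3→B (5c) ∥ CU A:t2 (5c) ⇒ 5c, clock 29
[4] DMA t4→A (7c) ∥ CU B:t3 (8c) ⇒ 8c, clock 37
[5] DMA t5→B (6c) ∥ CU A:t4 (3c) ⇒ 6c, clock 43
[6] DMA t6→A (3c) ∥ CU B:t5 (8c) ⇒ 8c, clock 51
[7] DMA t7→B (4c) ∥ CU A:t6 (5c) ⇒ 5c, clock 56
[8] DMA t8→A (7c) ∥ CU B:t7 (6c) ⇒ 7c, clock 63
[9] DMA idle ∥ CU A:t8 (5c) ⇒ 5c, clock 68

step 7: A=compute:t6 B=load:t7 [compute-bound]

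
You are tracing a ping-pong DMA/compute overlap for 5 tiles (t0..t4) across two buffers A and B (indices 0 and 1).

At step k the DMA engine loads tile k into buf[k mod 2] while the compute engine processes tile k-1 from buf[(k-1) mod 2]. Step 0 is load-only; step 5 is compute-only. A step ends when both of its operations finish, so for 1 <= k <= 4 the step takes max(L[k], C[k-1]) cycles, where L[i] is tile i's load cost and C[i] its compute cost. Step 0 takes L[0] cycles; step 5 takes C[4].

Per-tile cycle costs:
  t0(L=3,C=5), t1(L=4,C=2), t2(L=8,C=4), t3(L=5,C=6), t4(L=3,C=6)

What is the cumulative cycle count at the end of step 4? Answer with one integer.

step 0: L[0]=3 → dur=3, Σ=3 | A=load:t0 B=idle [load-only]
step 1: L[1]=4 C[0]=5 → dur=5, Σ=8 | A=compute:t0 B=load:t1 [compute-bound]
step 2: L[2]=8 C[1]=2 → dur=8, Σ=16 | A=load:t2 B=compute:t1 [load-bound]
step 3: L[3]=5 C[2]=4 → dur=5, Σ=21 | A=compute:t2 B=load:t3 [load-bound]
step 4: L[4]=3 C[3]=6 → dur=6, Σ=27 | A=load:t4 B=compute:t3 [compute-bound]
step 5: C[4]=6 → dur=6, Σ=33 | A=compute:t4 B=idle [compute-only]

end_cycle[4] = 27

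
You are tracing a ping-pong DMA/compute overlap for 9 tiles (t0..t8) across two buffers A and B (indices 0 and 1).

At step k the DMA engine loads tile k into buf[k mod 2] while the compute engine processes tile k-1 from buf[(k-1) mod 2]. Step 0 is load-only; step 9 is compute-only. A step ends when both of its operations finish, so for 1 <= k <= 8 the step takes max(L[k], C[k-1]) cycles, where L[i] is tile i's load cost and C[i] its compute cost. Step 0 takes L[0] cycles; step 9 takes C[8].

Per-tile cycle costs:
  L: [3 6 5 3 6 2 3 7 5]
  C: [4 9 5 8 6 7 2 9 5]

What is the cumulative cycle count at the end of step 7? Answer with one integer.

[0] DMA t0→A (3c) ∥ CU idle ⇒ 3c, clock 3
[1] DMA t1→B (6c) ∥ CU A:t0 (4c) ⇒ 6c, clock 9
[2] DMA t2→A (5c) ∥ CU B:t1 (9c) ⇒ 9c, clock 18
[3] DMA t3→B (3c) ∥ CU A:t2 (5c) ⇒ 5c, clock 23
[4] DMA t4→A (6c) ∥ CU B:t3 (8c) ⇒ 8c, clock 31
[5] DMA t5→B (2c) ∥ CU A:t4 (6c) ⇒ 6c, clock 37
[6] DMA t6→A (3c) ∥ CU B:t5 (7c) ⇒ 7c, clock 44
[7] DMA t7→B (7c) ∥ CU A:t6 (2c) ⇒ 7c, clock 51
[8] DMA t8→A (5c) ∥ CU B:t7 (9c) ⇒ 9c, clock 60
[9] DMA idle ∥ CU A:t8 (5c) ⇒ 5c, clock 65

end_cycle[7] = 51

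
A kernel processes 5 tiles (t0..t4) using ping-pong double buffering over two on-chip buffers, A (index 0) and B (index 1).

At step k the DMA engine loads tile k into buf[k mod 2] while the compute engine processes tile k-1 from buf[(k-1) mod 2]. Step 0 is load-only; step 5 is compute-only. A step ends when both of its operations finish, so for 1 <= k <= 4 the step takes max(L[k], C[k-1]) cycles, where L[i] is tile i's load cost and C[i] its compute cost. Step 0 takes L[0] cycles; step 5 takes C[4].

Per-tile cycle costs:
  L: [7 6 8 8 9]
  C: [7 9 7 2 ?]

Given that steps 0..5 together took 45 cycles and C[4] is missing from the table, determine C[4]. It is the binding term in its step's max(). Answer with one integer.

step 0 = dur = L[0]=7 = 7
step 1 = dur = max(L[1]=6, C[0]=7) = 7
step 2 = dur = max(L[2]=8, C[1]=9) = 9
step 3 = dur = max(L[3]=8, C[2]=7) = 8
step 4 = dur = max(L[4]=9, C[3]=2) = 9
step 5 = dur = C[4]=? = C[4]  (unknown; binding)
sum of known step durations = 40
dur[5] = total - known = 45 - 40 = 5
C[4] is the binding max in step 5, so C[4] = dur[5] = 5

C[4] = 5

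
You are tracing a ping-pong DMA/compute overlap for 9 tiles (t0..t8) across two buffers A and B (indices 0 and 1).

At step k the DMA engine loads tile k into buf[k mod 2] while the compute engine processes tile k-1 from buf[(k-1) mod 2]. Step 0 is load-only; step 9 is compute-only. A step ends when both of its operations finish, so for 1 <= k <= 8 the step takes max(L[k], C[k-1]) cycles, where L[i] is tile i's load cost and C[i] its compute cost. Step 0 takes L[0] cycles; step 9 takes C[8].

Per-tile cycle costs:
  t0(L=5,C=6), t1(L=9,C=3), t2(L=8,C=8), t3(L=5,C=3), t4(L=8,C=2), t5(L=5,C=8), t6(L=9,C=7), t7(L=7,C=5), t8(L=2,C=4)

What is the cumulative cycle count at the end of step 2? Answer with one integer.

  0. 5=5c; end=5; A:t0 B:-
  1. max(9,6)=9c; end=14; A:t0 B:t1
  2. max(8,3)=8c; end=22; A:t2 B:t1
  3. max(5,8)=8c; end=30; A:t2 B:t3
  4. max(8,3)=8c; end=38; A:t4 B:t3
  5. max(5,2)=5c; end=43; A:t4 B:t5
  6. max(9,8)=9c; end=52; A:t6 B:t5
  7. max(7,7)=7c; end=59; A:t6 B:t7
  8. max(2,5)=5c; end=64; A:t8 B:t7
  9. 4=4c; end=68; A:t8 B:t7

end_cycle[2] = 22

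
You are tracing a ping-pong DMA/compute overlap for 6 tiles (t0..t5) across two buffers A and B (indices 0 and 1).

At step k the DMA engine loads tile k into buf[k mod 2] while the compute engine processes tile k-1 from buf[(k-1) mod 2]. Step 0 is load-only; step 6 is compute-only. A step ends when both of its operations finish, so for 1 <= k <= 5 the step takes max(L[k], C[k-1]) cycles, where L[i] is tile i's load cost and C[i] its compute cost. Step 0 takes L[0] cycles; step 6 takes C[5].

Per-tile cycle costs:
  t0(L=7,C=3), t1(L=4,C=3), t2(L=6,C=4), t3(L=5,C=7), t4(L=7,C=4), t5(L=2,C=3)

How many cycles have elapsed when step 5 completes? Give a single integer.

end_cycle[5] = 33

k=0 load=t0/7c comp=- wait=7 total=7
k=1 load=t1/4c comp=t0/3c wait=4 total=11
k=2 load=t2/6c comp=t1/3c wait=6 total=17
k=3 load=t3/5c comp=t2/4c wait=5 total=22
k=4 load=t4/7c comp=t3/7c wait=7 total=29
k=5 load=t5/2c comp=t4/4c wait=4 total=33
k=6 load=- comp=t5/3c wait=3 total=36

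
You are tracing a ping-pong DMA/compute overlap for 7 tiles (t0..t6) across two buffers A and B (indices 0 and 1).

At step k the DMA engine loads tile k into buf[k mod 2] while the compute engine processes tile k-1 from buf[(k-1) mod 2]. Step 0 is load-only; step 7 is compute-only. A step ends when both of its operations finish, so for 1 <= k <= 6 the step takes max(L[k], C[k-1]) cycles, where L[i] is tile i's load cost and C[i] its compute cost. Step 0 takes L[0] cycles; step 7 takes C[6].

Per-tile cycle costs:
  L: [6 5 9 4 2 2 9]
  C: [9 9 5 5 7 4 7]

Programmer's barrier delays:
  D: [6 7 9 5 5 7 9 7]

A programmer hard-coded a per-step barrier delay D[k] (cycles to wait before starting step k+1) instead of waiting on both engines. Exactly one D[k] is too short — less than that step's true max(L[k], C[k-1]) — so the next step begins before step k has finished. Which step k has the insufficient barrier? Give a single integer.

[0] required=L[0]=6=6 vs D=6 ok
[1] required=max(L[1]=5,C[0]=9)=9 vs D=7 SHORT
[2] required=max(L[2]=9,C[1]=9)=9 vs D=9 ok
[3] required=max(L[3]=4,C[2]=5)=5 vs D=5 ok
[4] required=max(L[4]=2,C[3]=5)=5 vs D=5 ok
[5] required=max(L[5]=2,C[4]=7)=7 vs D=7 ok
[6] required=max(L[6]=9,C[5]=4)=9 vs D=9 ok
[7] required=C[6]=7=7 vs D=7 ok

hazard at step 1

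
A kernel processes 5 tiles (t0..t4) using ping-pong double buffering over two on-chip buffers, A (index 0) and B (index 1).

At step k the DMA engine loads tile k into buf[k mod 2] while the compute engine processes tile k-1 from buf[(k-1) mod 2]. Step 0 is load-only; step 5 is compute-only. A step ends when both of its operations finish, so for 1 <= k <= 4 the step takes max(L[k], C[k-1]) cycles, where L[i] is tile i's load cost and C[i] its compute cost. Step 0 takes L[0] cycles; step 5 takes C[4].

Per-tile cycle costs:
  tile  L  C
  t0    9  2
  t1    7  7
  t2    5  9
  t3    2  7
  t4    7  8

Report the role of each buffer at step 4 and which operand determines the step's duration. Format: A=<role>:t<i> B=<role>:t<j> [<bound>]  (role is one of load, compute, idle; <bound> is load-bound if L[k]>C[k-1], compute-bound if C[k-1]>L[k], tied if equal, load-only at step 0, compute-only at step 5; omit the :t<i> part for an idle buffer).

step 0: L[0]=9 → dur=9, Σ=9 | A=load:t0 B=idle [load-only]
step 1: L[1]=7 C[0]=2 → dur=7, Σ=16 | A=compute:t0 B=load:t1 [load-bound]
step 2: L[2]=5 C[1]=7 → dur=7, Σ=23 | A=load:t2 B=compute:t1 [compute-bound]
step 3: L[3]=2 C[2]=9 → dur=9, Σ=32 | A=compute:t2 B=load:t3 [compute-bound]
step 4: L[4]=7 C[3]=7 → dur=7, Σ=39 | A=load:t4 B=compute:t3 [tied]
step 5: C[4]=8 → dur=8, Σ=47 | A=compute:t4 B=idle [compute-only]

step 4: A=load:t4 B=compute:t3 [tied]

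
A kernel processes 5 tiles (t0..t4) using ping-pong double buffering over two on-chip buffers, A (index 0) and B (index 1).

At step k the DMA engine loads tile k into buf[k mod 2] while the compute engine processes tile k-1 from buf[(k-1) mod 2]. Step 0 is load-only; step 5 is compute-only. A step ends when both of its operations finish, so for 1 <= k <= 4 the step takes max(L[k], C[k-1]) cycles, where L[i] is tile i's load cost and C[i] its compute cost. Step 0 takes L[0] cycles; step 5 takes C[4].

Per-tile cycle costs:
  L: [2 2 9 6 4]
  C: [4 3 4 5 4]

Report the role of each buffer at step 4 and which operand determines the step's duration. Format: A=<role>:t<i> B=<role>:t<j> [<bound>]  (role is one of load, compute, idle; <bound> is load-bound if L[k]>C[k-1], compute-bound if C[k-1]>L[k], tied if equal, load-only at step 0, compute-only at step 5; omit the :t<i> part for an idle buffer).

step 4: A=load:t4 B=compute:t3 [compute-bound]

step 0: L[0]=2 → dur=2, Σ=2 | A=load:t0 B=idle [load-only]
step 1: L[1]=2 C[0]=4 → dur=4, Σ=6 | A=compute:t0 B=load:t1 [compute-bound]
step 2: L[2]=9 C[1]=3 → dur=9, Σ=15 | A=load:t2 B=compute:t1 [load-bound]
step 3: L[3]=6 C[2]=4 → dur=6, Σ=21 | A=compute:t2 B=load:t3 [load-bound]
step 4: L[4]=4 C[3]=5 → dur=5, Σ=26 | A=load:t4 B=compute:t3 [compute-bound]
step 5: C[4]=4 → dur=4, Σ=30 | A=compute:t4 B=idle [compute-only]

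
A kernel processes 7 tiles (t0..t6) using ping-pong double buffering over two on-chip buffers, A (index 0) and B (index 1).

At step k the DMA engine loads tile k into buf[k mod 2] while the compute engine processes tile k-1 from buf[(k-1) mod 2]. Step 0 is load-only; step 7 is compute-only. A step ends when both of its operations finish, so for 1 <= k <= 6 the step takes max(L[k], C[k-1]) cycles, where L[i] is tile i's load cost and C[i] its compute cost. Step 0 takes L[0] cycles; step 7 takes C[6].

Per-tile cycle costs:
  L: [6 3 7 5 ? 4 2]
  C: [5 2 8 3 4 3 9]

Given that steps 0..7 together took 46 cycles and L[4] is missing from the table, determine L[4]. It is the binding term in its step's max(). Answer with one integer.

L[4] = 4

step 0 → dur = L[0]=6 = 6
step 1 → dur = max(L[1]=3, C[0]=5) = 5
step 2 → dur = max(L[2]=7, C[1]=2) = 7
step 3 → dur = max(L[3]=5, C[2]=8) = 8
step 4 → dur = max(L[4]=?, C[3]=3) = L[4]  (unknown; binding)
step 5 → dur = max(L[5]=4, C[4]=4) = 4
step 6 → dur = max(L[6]=2, C[5]=3) = 3
step 7 → dur = C[6]=9 = 9
sum of known step durations = 42
dur[4] = total - known = 46 - 42 = 4
L[4] is the binding max in step 4, so L[4] = dur[4] = 4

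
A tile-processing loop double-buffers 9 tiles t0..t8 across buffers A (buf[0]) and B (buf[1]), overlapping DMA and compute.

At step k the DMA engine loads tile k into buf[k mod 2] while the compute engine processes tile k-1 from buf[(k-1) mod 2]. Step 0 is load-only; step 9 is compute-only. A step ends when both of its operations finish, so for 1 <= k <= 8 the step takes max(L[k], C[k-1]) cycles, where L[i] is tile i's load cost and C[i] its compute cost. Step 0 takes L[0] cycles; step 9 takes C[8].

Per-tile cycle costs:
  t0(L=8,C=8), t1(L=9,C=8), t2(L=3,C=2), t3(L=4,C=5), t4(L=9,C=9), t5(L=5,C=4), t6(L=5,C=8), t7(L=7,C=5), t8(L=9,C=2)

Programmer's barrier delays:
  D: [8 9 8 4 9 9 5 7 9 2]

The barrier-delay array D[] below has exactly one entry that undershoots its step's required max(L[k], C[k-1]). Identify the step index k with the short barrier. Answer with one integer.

[0] required=L[0]=8=8 vs D=8 ok
[1] required=max(L[1]=9,C[0]=8)=9 vs D=9 ok
[2] required=max(L[2]=3,C[1]=8)=8 vs D=8 ok
[3] required=max(L[3]=4,C[2]=2)=4 vs D=4 ok
[4] required=max(L[4]=9,C[3]=5)=9 vs D=9 ok
[5] required=max(L[5]=5,C[4]=9)=9 vs D=9 ok
[6] required=max(L[6]=5,C[5]=4)=5 vs D=5 ok
[7] required=max(L[7]=7,C[6]=8)=8 vs D=7 SHORT
[8] required=max(L[8]=9,C[7]=5)=9 vs D=9 ok
[9] required=C[8]=2=2 vs D=2 ok

hazard at step 7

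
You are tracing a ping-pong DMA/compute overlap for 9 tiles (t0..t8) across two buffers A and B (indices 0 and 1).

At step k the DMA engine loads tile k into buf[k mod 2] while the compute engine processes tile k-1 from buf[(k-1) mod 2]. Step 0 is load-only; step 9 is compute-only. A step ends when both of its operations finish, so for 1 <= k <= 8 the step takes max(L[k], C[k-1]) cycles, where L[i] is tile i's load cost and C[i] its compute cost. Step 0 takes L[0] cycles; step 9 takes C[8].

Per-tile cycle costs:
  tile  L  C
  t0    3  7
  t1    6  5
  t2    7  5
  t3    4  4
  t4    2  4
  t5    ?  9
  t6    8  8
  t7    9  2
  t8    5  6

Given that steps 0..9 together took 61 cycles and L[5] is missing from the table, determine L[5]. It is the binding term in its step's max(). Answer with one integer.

step 0 | dur = L[0]=3 = 3
step 1 | dur = max(L[1]=6, C[0]=7) = 7
step 2 | dur = max(L[2]=7, C[1]=5) = 7
step 3 | dur = max(L[3]=4, C[2]=5) = 5
step 4 | dur = max(L[4]=2, C[3]=4) = 4
step 5 | dur = max(L[5]=?, C[4]=4) = L[5]  (unknown; binding)
step 6 | dur = max(L[6]=8, C[5]=9) = 9
step 7 | dur = max(L[7]=9, C[6]=8) = 9
step 8 | dur = max(L[8]=5, C[7]=2) = 5
step 9 | dur = C[8]=6 = 6
sum of known step durations = 55
dur[5] = total - known = 61 - 55 = 6
L[5] is the binding max in step 5, so L[5] = dur[5] = 6

L[5] = 6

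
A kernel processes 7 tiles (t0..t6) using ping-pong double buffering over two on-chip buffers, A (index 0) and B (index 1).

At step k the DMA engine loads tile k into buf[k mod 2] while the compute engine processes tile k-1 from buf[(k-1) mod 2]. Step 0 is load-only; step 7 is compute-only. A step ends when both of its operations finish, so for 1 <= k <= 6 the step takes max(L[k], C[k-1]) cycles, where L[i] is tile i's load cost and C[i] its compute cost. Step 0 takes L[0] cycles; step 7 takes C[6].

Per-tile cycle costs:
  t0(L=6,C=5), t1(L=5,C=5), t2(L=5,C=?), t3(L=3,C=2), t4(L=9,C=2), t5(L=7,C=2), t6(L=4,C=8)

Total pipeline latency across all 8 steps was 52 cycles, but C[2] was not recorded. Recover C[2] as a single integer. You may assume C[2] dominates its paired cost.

C[2] = 8

step 0: dur = L[0]=6 = 6
step 1: dur = max(L[1]=5, C[0]=5) = 5
step 2: dur = max(L[2]=5, C[1]=5) = 5
step 3: dur = max(L[3]=3, C[2]=?) = C[2]  (unknown; binding)
step 4: dur = max(L[4]=9, C[3]=2) = 9
step 5: dur = max(L[5]=7, C[4]=2) = 7
step 6: dur = max(L[6]=4, C[5]=2) = 4
step 7: dur = C[6]=8 = 8
sum of known step durations = 44
dur[3] = total - known = 52 - 44 = 8
C[2] is the binding max in step 3, so C[2] = dur[3] = 8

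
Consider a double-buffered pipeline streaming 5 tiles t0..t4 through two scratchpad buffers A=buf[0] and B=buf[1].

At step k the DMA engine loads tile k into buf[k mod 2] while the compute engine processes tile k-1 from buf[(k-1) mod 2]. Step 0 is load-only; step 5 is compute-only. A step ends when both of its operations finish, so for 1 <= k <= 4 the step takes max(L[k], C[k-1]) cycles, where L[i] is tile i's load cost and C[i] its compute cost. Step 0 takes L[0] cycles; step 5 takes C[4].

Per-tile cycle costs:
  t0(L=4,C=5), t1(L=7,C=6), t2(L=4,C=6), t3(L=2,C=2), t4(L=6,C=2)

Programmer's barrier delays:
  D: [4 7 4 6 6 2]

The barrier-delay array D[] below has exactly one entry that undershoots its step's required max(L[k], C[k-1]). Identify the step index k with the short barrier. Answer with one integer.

hazard at step 2

k=0 barrier L[0]=4→4c, D[0]=4 ok
k=1 barrier max(L[1]=7,C[0]=5)→7c, D[1]=7 ok
k=2 barrier max(L[2]=4,C[1]=6)→6c, D[2]=4 SHORT
k=3 barrier max(L[3]=2,C[2]=6)→6c, D[3]=6 ok
k=4 barrier max(L[4]=6,C[3]=2)→6c, D[4]=6 ok
k=5 barrier C[4]=2→2c, D[5]=2 ok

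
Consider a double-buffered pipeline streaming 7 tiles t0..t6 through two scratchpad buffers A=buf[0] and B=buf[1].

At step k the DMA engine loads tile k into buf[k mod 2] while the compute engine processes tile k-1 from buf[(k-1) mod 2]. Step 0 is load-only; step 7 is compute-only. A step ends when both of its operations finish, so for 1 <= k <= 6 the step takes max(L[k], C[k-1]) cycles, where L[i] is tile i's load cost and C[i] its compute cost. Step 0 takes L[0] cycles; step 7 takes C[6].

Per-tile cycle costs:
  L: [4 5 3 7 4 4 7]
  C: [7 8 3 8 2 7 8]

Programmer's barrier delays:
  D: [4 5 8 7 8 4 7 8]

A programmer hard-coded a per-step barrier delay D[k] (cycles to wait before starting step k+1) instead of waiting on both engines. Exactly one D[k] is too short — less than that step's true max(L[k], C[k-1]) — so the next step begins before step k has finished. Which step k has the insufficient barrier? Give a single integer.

k=0 barrier L[0]=4→4c, D[0]=4 ok
k=1 barrier max(L[1]=5,C[0]=7)→7c, D[1]=5 SHORT
k=2 barrier max(L[2]=3,C[1]=8)→8c, D[2]=8 ok
k=3 barrier max(L[3]=7,C[2]=3)→7c, D[3]=7 ok
k=4 barrier max(L[4]=4,C[3]=8)→8c, D[4]=8 ok
k=5 barrier max(L[5]=4,C[4]=2)→4c, D[5]=4 ok
k=6 barrier max(L[6]=7,C[5]=7)→7c, D[6]=7 ok
k=7 barrier C[6]=8→8c, D[7]=8 ok

hazard at step 1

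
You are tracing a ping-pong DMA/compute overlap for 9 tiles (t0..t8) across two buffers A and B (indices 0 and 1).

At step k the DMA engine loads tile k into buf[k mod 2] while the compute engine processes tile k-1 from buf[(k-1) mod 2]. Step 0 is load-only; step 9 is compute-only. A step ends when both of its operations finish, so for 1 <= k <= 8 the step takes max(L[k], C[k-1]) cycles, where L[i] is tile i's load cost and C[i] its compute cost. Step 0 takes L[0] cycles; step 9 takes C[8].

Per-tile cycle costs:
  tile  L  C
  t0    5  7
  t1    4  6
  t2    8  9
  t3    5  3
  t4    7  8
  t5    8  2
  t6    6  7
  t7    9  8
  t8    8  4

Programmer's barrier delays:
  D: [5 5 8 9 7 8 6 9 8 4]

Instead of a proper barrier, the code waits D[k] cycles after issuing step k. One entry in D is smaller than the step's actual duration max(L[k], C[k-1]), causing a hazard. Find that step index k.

hazard at step 1

k=0 barrier L[0]=5→5c, D[0]=5 ok
k=1 barrier max(L[1]=4,C[0]=7)→7c, D[1]=5 SHORT
k=2 barrier max(L[2]=8,C[1]=6)→8c, D[2]=8 ok
k=3 barrier max(L[3]=5,C[2]=9)→9c, D[3]=9 ok
k=4 barrier max(L[4]=7,C[3]=3)→7c, D[4]=7 ok
k=5 barrier max(L[5]=8,C[4]=8)→8c, D[5]=8 ok
k=6 barrier max(L[6]=6,C[5]=2)→6c, D[6]=6 ok
k=7 barrier max(L[7]=9,C[6]=7)→9c, D[7]=9 ok
k=8 barrier max(L[8]=8,C[7]=8)→8c, D[8]=8 ok
k=9 barrier C[8]=4→4c, D[9]=4 ok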